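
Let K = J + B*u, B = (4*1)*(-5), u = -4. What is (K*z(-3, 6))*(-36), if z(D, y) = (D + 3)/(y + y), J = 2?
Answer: 0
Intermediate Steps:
B = -20 (B = 4*(-5) = -20)
z(D, y) = (3 + D)/(2*y) (z(D, y) = (3 + D)/((2*y)) = (3 + D)*(1/(2*y)) = (3 + D)/(2*y))
K = 82 (K = 2 - 20*(-4) = 2 + 80 = 82)
(K*z(-3, 6))*(-36) = (82*((½)*(3 - 3)/6))*(-36) = (82*((½)*(⅙)*0))*(-36) = (82*0)*(-36) = 0*(-36) = 0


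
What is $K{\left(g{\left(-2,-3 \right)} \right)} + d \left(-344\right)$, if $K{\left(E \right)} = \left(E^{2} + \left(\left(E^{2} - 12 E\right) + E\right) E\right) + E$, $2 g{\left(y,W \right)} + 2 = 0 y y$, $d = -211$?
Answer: $72572$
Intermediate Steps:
$g{\left(y,W \right)} = -1$ ($g{\left(y,W \right)} = -1 + \frac{0 y y}{2} = -1 + \frac{0 y}{2} = -1 + \frac{1}{2} \cdot 0 = -1 + 0 = -1$)
$K{\left(E \right)} = E + E^{2} + E \left(E^{2} - 11 E\right)$ ($K{\left(E \right)} = \left(E^{2} + \left(E^{2} - 11 E\right) E\right) + E = \left(E^{2} + E \left(E^{2} - 11 E\right)\right) + E = E + E^{2} + E \left(E^{2} - 11 E\right)$)
$K{\left(g{\left(-2,-3 \right)} \right)} + d \left(-344\right) = - (1 + \left(-1\right)^{2} - -10) - -72584 = - (1 + 1 + 10) + 72584 = \left(-1\right) 12 + 72584 = -12 + 72584 = 72572$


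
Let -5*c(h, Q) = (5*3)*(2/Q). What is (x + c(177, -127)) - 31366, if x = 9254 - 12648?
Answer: -4414514/127 ≈ -34760.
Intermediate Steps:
x = -3394
c(h, Q) = -6/Q (c(h, Q) = -5*3*2/Q/5 = -3*2/Q = -6/Q)
(x + c(177, -127)) - 31366 = (-3394 - 6/(-127)) - 31366 = (-3394 - 6*(-1/127)) - 31366 = (-3394 + 6/127) - 31366 = -431032/127 - 31366 = -4414514/127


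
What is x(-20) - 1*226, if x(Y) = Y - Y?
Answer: -226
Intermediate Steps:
x(Y) = 0
x(-20) - 1*226 = 0 - 1*226 = 0 - 226 = -226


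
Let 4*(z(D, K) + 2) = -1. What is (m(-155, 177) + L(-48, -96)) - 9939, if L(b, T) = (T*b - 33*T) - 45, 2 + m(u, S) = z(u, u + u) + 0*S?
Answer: -8849/4 ≈ -2212.3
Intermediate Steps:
z(D, K) = -9/4 (z(D, K) = -2 + (¼)*(-1) = -2 - ¼ = -9/4)
m(u, S) = -17/4 (m(u, S) = -2 + (-9/4 + 0*S) = -2 + (-9/4 + 0) = -2 - 9/4 = -17/4)
L(b, T) = -45 - 33*T + T*b (L(b, T) = (-33*T + T*b) - 45 = -45 - 33*T + T*b)
(m(-155, 177) + L(-48, -96)) - 9939 = (-17/4 + (-45 - 33*(-96) - 96*(-48))) - 9939 = (-17/4 + (-45 + 3168 + 4608)) - 9939 = (-17/4 + 7731) - 9939 = 30907/4 - 9939 = -8849/4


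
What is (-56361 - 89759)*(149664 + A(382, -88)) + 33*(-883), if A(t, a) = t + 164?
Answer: -21948714339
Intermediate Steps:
A(t, a) = 164 + t
(-56361 - 89759)*(149664 + A(382, -88)) + 33*(-883) = (-56361 - 89759)*(149664 + (164 + 382)) + 33*(-883) = -146120*(149664 + 546) - 29139 = -146120*150210 - 29139 = -21948685200 - 29139 = -21948714339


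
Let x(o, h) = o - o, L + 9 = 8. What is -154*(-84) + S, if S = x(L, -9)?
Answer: 12936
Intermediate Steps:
L = -1 (L = -9 + 8 = -1)
x(o, h) = 0
S = 0
-154*(-84) + S = -154*(-84) + 0 = 12936 + 0 = 12936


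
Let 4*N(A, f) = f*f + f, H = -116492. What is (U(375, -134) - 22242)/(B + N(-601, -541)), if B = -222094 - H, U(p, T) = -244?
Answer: 22486/32567 ≈ 0.69045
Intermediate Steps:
B = -105602 (B = -222094 - 1*(-116492) = -222094 + 116492 = -105602)
N(A, f) = f/4 + f**2/4 (N(A, f) = (f*f + f)/4 = (f**2 + f)/4 = (f + f**2)/4 = f/4 + f**2/4)
(U(375, -134) - 22242)/(B + N(-601, -541)) = (-244 - 22242)/(-105602 + (1/4)*(-541)*(1 - 541)) = -22486/(-105602 + (1/4)*(-541)*(-540)) = -22486/(-105602 + 73035) = -22486/(-32567) = -22486*(-1/32567) = 22486/32567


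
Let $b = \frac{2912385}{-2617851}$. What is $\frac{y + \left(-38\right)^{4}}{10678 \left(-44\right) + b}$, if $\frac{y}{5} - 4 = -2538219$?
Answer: $\frac{3084974224121}{136661453713} \approx 22.574$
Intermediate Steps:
$y = -12691075$ ($y = 20 + 5 \left(-2538219\right) = 20 - 12691095 = -12691075$)
$b = - \frac{970795}{872617}$ ($b = 2912385 \left(- \frac{1}{2617851}\right) = - \frac{970795}{872617} \approx -1.1125$)
$\frac{y + \left(-38\right)^{4}}{10678 \left(-44\right) + b} = \frac{-12691075 + \left(-38\right)^{4}}{10678 \left(-44\right) - \frac{970795}{872617}} = \frac{-12691075 + 2085136}{-469832 - \frac{970795}{872617}} = - \frac{10605939}{- \frac{409984361139}{872617}} = \left(-10605939\right) \left(- \frac{872617}{409984361139}\right) = \frac{3084974224121}{136661453713}$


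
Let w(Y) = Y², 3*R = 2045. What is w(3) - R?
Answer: -2018/3 ≈ -672.67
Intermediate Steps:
R = 2045/3 (R = (⅓)*2045 = 2045/3 ≈ 681.67)
w(3) - R = 3² - 1*2045/3 = 9 - 2045/3 = -2018/3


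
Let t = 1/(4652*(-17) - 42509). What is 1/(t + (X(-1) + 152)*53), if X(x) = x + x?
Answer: 121593/966664349 ≈ 0.00012579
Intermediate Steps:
X(x) = 2*x
t = -1/121593 (t = 1/(-79084 - 42509) = 1/(-121593) = -1/121593 ≈ -8.2242e-6)
1/(t + (X(-1) + 152)*53) = 1/(-1/121593 + (2*(-1) + 152)*53) = 1/(-1/121593 + (-2 + 152)*53) = 1/(-1/121593 + 150*53) = 1/(-1/121593 + 7950) = 1/(966664349/121593) = 121593/966664349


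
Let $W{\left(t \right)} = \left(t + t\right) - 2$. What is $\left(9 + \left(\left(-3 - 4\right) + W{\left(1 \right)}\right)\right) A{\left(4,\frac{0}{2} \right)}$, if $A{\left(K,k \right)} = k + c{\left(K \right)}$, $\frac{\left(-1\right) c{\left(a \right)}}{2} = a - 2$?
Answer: $-8$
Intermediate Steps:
$c{\left(a \right)} = 4 - 2 a$ ($c{\left(a \right)} = - 2 \left(a - 2\right) = - 2 \left(-2 + a\right) = 4 - 2 a$)
$W{\left(t \right)} = -2 + 2 t$ ($W{\left(t \right)} = 2 t - 2 = -2 + 2 t$)
$A{\left(K,k \right)} = 4 + k - 2 K$ ($A{\left(K,k \right)} = k - \left(-4 + 2 K\right) = 4 + k - 2 K$)
$\left(9 + \left(\left(-3 - 4\right) + W{\left(1 \right)}\right)\right) A{\left(4,\frac{0}{2} \right)} = \left(9 + \left(\left(-3 - 4\right) + \left(-2 + 2 \cdot 1\right)\right)\right) \left(4 + \frac{0}{2} - 8\right) = \left(9 + \left(-7 + \left(-2 + 2\right)\right)\right) \left(4 + 0 \cdot \frac{1}{2} - 8\right) = \left(9 + \left(-7 + 0\right)\right) \left(4 + 0 - 8\right) = \left(9 - 7\right) \left(-4\right) = 2 \left(-4\right) = -8$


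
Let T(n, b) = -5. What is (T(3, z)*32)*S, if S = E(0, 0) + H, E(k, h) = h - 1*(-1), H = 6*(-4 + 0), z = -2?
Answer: 3680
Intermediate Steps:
H = -24 (H = 6*(-4) = -24)
E(k, h) = 1 + h (E(k, h) = h + 1 = 1 + h)
S = -23 (S = (1 + 0) - 24 = 1 - 24 = -23)
(T(3, z)*32)*S = -5*32*(-23) = -160*(-23) = 3680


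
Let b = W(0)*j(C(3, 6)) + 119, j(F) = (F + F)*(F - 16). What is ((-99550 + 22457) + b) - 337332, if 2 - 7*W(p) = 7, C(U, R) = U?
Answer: -2899752/7 ≈ -4.1425e+5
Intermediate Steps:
W(p) = -5/7 (W(p) = 2/7 - ⅐*7 = 2/7 - 1 = -5/7)
j(F) = 2*F*(-16 + F) (j(F) = (2*F)*(-16 + F) = 2*F*(-16 + F))
b = 1223/7 (b = -10*3*(-16 + 3)/7 + 119 = -10*3*(-13)/7 + 119 = -5/7*(-78) + 119 = 390/7 + 119 = 1223/7 ≈ 174.71)
((-99550 + 22457) + b) - 337332 = ((-99550 + 22457) + 1223/7) - 337332 = (-77093 + 1223/7) - 337332 = -538428/7 - 337332 = -2899752/7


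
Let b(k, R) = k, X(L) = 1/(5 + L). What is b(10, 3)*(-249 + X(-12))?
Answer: -17440/7 ≈ -2491.4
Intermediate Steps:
b(10, 3)*(-249 + X(-12)) = 10*(-249 + 1/(5 - 12)) = 10*(-249 + 1/(-7)) = 10*(-249 - 1/7) = 10*(-1744/7) = -17440/7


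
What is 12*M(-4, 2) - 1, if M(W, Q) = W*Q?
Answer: -97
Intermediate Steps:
M(W, Q) = Q*W
12*M(-4, 2) - 1 = 12*(2*(-4)) - 1 = 12*(-8) - 1 = -96 - 1 = -97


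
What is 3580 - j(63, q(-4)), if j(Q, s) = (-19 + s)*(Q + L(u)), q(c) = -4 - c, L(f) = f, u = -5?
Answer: 4682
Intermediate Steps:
j(Q, s) = (-19 + s)*(-5 + Q) (j(Q, s) = (-19 + s)*(Q - 5) = (-19 + s)*(-5 + Q))
3580 - j(63, q(-4)) = 3580 - (95 - 19*63 - 5*(-4 - 1*(-4)) + 63*(-4 - 1*(-4))) = 3580 - (95 - 1197 - 5*(-4 + 4) + 63*(-4 + 4)) = 3580 - (95 - 1197 - 5*0 + 63*0) = 3580 - (95 - 1197 + 0 + 0) = 3580 - 1*(-1102) = 3580 + 1102 = 4682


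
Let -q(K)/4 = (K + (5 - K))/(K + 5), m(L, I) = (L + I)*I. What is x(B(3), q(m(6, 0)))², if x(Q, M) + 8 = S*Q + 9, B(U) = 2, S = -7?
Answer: 169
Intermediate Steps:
m(L, I) = I*(I + L) (m(L, I) = (I + L)*I = I*(I + L))
q(K) = -20/(5 + K) (q(K) = -4*(K + (5 - K))/(K + 5) = -20/(5 + K))
x(Q, M) = 1 - 7*Q (x(Q, M) = -8 + (-7*Q + 9) = -8 + (9 - 7*Q) = 1 - 7*Q)
x(B(3), q(m(6, 0)))² = (1 - 7*2)² = (1 - 14)² = (-13)² = 169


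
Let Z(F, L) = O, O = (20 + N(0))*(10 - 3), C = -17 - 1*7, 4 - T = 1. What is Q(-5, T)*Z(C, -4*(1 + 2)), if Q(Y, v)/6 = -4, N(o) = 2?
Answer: -3696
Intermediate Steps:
T = 3 (T = 4 - 1*1 = 4 - 1 = 3)
C = -24 (C = -17 - 7 = -24)
Q(Y, v) = -24 (Q(Y, v) = 6*(-4) = -24)
O = 154 (O = (20 + 2)*(10 - 3) = 22*7 = 154)
Z(F, L) = 154
Q(-5, T)*Z(C, -4*(1 + 2)) = -24*154 = -3696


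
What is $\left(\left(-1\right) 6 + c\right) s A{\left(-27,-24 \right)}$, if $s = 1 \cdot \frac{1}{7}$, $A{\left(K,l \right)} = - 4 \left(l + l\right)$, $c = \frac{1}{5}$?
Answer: $- \frac{5568}{35} \approx -159.09$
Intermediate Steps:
$c = \frac{1}{5} \approx 0.2$
$A{\left(K,l \right)} = - 8 l$ ($A{\left(K,l \right)} = - 4 \cdot 2 l = - 8 l$)
$s = \frac{1}{7}$ ($s = 1 \cdot \frac{1}{7} = \frac{1}{7} \approx 0.14286$)
$\left(\left(-1\right) 6 + c\right) s A{\left(-27,-24 \right)} = \left(\left(-1\right) 6 + \frac{1}{5}\right) \frac{1}{7} \left(\left(-8\right) \left(-24\right)\right) = \left(-6 + \frac{1}{5}\right) \frac{1}{7} \cdot 192 = \left(- \frac{29}{5}\right) \frac{1}{7} \cdot 192 = \left(- \frac{29}{35}\right) 192 = - \frac{5568}{35}$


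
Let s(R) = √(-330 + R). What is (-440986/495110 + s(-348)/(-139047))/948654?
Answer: -31499/33549148710 - I*√678/131907492738 ≈ -9.3889e-7 - 1.974e-10*I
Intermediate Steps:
(-440986/495110 + s(-348)/(-139047))/948654 = (-440986/495110 + √(-330 - 348)/(-139047))/948654 = (-440986*1/495110 + √(-678)*(-1/139047))*(1/948654) = (-31499/35365 + (I*√678)*(-1/139047))*(1/948654) = (-31499/35365 - I*√678/139047)*(1/948654) = -31499/33549148710 - I*√678/131907492738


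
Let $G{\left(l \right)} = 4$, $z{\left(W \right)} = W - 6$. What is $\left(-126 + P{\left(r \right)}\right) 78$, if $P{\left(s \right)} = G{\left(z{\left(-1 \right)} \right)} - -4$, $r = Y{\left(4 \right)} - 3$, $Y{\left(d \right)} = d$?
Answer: $-9204$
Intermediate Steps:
$z{\left(W \right)} = -6 + W$ ($z{\left(W \right)} = W - 6 = -6 + W$)
$r = 1$ ($r = 4 - 3 = 1$)
$P{\left(s \right)} = 8$ ($P{\left(s \right)} = 4 - -4 = 4 + 4 = 8$)
$\left(-126 + P{\left(r \right)}\right) 78 = \left(-126 + 8\right) 78 = \left(-118\right) 78 = -9204$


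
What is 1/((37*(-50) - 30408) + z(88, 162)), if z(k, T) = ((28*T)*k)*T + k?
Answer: 1/64633046 ≈ 1.5472e-8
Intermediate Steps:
z(k, T) = k + 28*k*T² (z(k, T) = (28*T*k)*T + k = 28*k*T² + k = k + 28*k*T²)
1/((37*(-50) - 30408) + z(88, 162)) = 1/((37*(-50) - 30408) + 88*(1 + 28*162²)) = 1/((-1850 - 30408) + 88*(1 + 28*26244)) = 1/(-32258 + 88*(1 + 734832)) = 1/(-32258 + 88*734833) = 1/(-32258 + 64665304) = 1/64633046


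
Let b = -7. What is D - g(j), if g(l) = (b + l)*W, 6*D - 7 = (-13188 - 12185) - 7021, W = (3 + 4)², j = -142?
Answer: 11419/6 ≈ 1903.2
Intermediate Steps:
W = 49 (W = 7² = 49)
D = -32387/6 (D = 7/6 + ((-13188 - 12185) - 7021)/6 = 7/6 + (-25373 - 7021)/6 = 7/6 + (⅙)*(-32394) = 7/6 - 5399 = -32387/6 ≈ -5397.8)
g(l) = -343 + 49*l (g(l) = (-7 + l)*49 = -343 + 49*l)
D - g(j) = -32387/6 - (-343 + 49*(-142)) = -32387/6 - (-343 - 6958) = -32387/6 - 1*(-7301) = -32387/6 + 7301 = 11419/6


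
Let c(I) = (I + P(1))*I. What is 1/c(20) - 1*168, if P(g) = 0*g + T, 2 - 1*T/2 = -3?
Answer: -100799/600 ≈ -168.00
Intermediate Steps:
T = 10 (T = 4 - 2*(-3) = 4 + 6 = 10)
P(g) = 10 (P(g) = 0*g + 10 = 0 + 10 = 10)
c(I) = I*(10 + I) (c(I) = (I + 10)*I = (10 + I)*I = I*(10 + I))
1/c(20) - 1*168 = 1/(20*(10 + 20)) - 1*168 = 1/(20*30) - 168 = 1/600 - 168 = -100799/600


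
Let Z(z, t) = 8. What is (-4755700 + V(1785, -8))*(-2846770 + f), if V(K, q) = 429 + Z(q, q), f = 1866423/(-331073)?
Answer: 4481790443274731479/331073 ≈ 1.3537e+13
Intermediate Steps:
f = -1866423/331073 (f = 1866423*(-1/331073) = -1866423/331073 ≈ -5.6375)
V(K, q) = 437 (V(K, q) = 429 + 8 = 437)
(-4755700 + V(1785, -8))*(-2846770 + f) = (-4755700 + 437)*(-2846770 - 1866423/331073) = -4755263*(-942490550633/331073) = 4481790443274731479/331073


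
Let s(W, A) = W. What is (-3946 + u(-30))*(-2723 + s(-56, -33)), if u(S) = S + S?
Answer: 11132674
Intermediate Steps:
u(S) = 2*S
(-3946 + u(-30))*(-2723 + s(-56, -33)) = (-3946 + 2*(-30))*(-2723 - 56) = (-3946 - 60)*(-2779) = -4006*(-2779) = 11132674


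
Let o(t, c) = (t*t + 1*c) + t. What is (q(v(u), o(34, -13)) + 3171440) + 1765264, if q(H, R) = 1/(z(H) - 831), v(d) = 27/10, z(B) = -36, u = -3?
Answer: 4280122367/867 ≈ 4.9367e+6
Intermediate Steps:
o(t, c) = c + t + t² (o(t, c) = (t² + c) + t = (c + t²) + t = c + t + t²)
v(d) = 27/10 (v(d) = 27*(⅒) = 27/10)
q(H, R) = -1/867 (q(H, R) = 1/(-36 - 831) = 1/(-867) = -1/867)
(q(v(u), o(34, -13)) + 3171440) + 1765264 = (-1/867 + 3171440) + 1765264 = 2749638479/867 + 1765264 = 4280122367/867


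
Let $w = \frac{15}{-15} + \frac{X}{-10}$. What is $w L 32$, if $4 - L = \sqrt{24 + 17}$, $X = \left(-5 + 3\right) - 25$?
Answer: $\frac{1088}{5} - \frac{272 \sqrt{41}}{5} \approx -130.73$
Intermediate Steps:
$X = -27$ ($X = -2 - 25 = -27$)
$L = 4 - \sqrt{41}$ ($L = 4 - \sqrt{24 + 17} = 4 - \sqrt{41} \approx -2.4031$)
$w = \frac{17}{10}$ ($w = \frac{15}{-15} - \frac{27}{-10} = 15 \left(- \frac{1}{15}\right) - - \frac{27}{10} = -1 + \frac{27}{10} = \frac{17}{10} \approx 1.7$)
$w L 32 = \frac{17 \left(4 - \sqrt{41}\right)}{10} \cdot 32 = \left(\frac{34}{5} - \frac{17 \sqrt{41}}{10}\right) 32 = \frac{1088}{5} - \frac{272 \sqrt{41}}{5}$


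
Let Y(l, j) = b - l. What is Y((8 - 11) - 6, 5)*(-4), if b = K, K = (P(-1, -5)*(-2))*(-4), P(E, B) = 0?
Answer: -36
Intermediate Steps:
K = 0 (K = (0*(-2))*(-4) = 0*(-4) = 0)
b = 0
Y(l, j) = -l (Y(l, j) = 0 - l = -l)
Y((8 - 11) - 6, 5)*(-4) = -((8 - 11) - 6)*(-4) = -(-3 - 6)*(-4) = -1*(-9)*(-4) = 9*(-4) = -36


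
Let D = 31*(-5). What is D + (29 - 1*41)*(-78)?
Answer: 781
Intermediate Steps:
D = -155
D + (29 - 1*41)*(-78) = -155 + (29 - 1*41)*(-78) = -155 + (29 - 41)*(-78) = -155 - 12*(-78) = -155 + 936 = 781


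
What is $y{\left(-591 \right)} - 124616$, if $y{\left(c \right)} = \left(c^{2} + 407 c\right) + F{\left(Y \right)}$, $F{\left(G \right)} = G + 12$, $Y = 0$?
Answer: $-15860$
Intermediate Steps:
$F{\left(G \right)} = 12 + G$
$y{\left(c \right)} = 12 + c^{2} + 407 c$ ($y{\left(c \right)} = \left(c^{2} + 407 c\right) + \left(12 + 0\right) = \left(c^{2} + 407 c\right) + 12 = 12 + c^{2} + 407 c$)
$y{\left(-591 \right)} - 124616 = \left(12 + \left(-591\right)^{2} + 407 \left(-591\right)\right) - 124616 = \left(12 + 349281 - 240537\right) - 124616 = 108756 - 124616 = -15860$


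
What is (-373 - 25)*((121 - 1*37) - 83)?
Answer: -398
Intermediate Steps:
(-373 - 25)*((121 - 1*37) - 83) = -398*((121 - 37) - 83) = -398*(84 - 83) = -398*1 = -398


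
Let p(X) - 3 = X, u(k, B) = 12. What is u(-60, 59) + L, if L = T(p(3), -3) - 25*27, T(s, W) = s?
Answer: -657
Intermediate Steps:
p(X) = 3 + X
L = -669 (L = (3 + 3) - 25*27 = 6 - 675 = -669)
u(-60, 59) + L = 12 - 669 = -657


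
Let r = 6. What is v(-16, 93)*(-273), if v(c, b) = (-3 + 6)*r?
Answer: -4914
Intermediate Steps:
v(c, b) = 18 (v(c, b) = (-3 + 6)*6 = 3*6 = 18)
v(-16, 93)*(-273) = 18*(-273) = -4914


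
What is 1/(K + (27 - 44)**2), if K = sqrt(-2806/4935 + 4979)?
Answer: 1426215/387607576 - sqrt(121245838665)/387607576 ≈ 0.0027812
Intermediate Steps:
K = sqrt(121245838665)/4935 (K = sqrt(-2806*1/4935 + 4979) = sqrt(-2806/4935 + 4979) = sqrt(24568559/4935) = sqrt(121245838665)/4935 ≈ 70.558)
1/(K + (27 - 44)**2) = 1/(sqrt(121245838665)/4935 + (27 - 44)**2) = 1/(sqrt(121245838665)/4935 + (-17)**2) = 1/(sqrt(121245838665)/4935 + 289) = 1/(289 + sqrt(121245838665)/4935)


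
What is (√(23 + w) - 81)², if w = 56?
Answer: (81 - √79)² ≈ 5200.1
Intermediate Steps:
(√(23 + w) - 81)² = (√(23 + 56) - 81)² = (√79 - 81)² = (-81 + √79)²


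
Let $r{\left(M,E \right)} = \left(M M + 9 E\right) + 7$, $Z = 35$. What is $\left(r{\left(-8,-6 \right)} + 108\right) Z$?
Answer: $4375$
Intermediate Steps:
$r{\left(M,E \right)} = 7 + M^{2} + 9 E$ ($r{\left(M,E \right)} = \left(M^{2} + 9 E\right) + 7 = 7 + M^{2} + 9 E$)
$\left(r{\left(-8,-6 \right)} + 108\right) Z = \left(\left(7 + \left(-8\right)^{2} + 9 \left(-6\right)\right) + 108\right) 35 = \left(\left(7 + 64 - 54\right) + 108\right) 35 = \left(17 + 108\right) 35 = 125 \cdot 35 = 4375$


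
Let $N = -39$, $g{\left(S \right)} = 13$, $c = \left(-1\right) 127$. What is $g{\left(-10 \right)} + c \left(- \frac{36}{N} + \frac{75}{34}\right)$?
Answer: $- \frac{169895}{442} \approx -384.38$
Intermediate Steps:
$c = -127$
$g{\left(-10 \right)} + c \left(- \frac{36}{N} + \frac{75}{34}\right) = 13 - 127 \left(- \frac{36}{-39} + \frac{75}{34}\right) = 13 - 127 \left(\left(-36\right) \left(- \frac{1}{39}\right) + 75 \cdot \frac{1}{34}\right) = 13 - 127 \left(\frac{12}{13} + \frac{75}{34}\right) = 13 - \frac{175641}{442} = - \frac{169895}{442}$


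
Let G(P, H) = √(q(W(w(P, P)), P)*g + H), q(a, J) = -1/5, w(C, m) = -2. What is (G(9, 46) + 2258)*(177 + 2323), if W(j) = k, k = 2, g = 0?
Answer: 5645000 + 2500*√46 ≈ 5.6620e+6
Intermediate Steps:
W(j) = 2
q(a, J) = -⅕ (q(a, J) = -1*⅕ = -⅕)
G(P, H) = √H (G(P, H) = √(-⅕*0 + H) = √(0 + H) = √H)
(G(9, 46) + 2258)*(177 + 2323) = (√46 + 2258)*(177 + 2323) = (2258 + √46)*2500 = 5645000 + 2500*√46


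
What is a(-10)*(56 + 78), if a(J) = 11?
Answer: 1474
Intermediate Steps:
a(-10)*(56 + 78) = 11*(56 + 78) = 11*134 = 1474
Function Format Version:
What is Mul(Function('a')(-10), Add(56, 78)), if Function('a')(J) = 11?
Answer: 1474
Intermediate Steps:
Mul(Function('a')(-10), Add(56, 78)) = Mul(11, Add(56, 78)) = Mul(11, 134) = 1474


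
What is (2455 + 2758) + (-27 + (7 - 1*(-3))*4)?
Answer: 5226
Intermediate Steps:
(2455 + 2758) + (-27 + (7 - 1*(-3))*4) = 5213 + (-27 + (7 + 3)*4) = 5213 + (-27 + 10*4) = 5213 + (-27 + 40) = 5213 + 13 = 5226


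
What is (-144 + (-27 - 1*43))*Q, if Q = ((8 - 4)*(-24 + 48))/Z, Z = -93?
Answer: 6848/31 ≈ 220.90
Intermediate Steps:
Q = -32/31 (Q = ((8 - 4)*(-24 + 48))/(-93) = (4*24)*(-1/93) = 96*(-1/93) = -32/31 ≈ -1.0323)
(-144 + (-27 - 1*43))*Q = (-144 + (-27 - 1*43))*(-32/31) = (-144 + (-27 - 43))*(-32/31) = (-144 - 70)*(-32/31) = -214*(-32/31) = 6848/31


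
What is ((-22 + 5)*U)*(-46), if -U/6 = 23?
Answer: -107916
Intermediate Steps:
U = -138 (U = -6*23 = -138)
((-22 + 5)*U)*(-46) = ((-22 + 5)*(-138))*(-46) = -17*(-138)*(-46) = 2346*(-46) = -107916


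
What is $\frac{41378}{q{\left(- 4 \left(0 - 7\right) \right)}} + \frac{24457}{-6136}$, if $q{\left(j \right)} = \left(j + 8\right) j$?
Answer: $\frac{1790959}{48321} \approx 37.064$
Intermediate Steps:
$q{\left(j \right)} = j \left(8 + j\right)$ ($q{\left(j \right)} = \left(8 + j\right) j = j \left(8 + j\right)$)
$\frac{41378}{q{\left(- 4 \left(0 - 7\right) \right)}} + \frac{24457}{-6136} = \frac{41378}{- 4 \left(0 - 7\right) \left(8 - 4 \left(0 - 7\right)\right)} + \frac{24457}{-6136} = \frac{41378}{\left(-4\right) \left(-7\right) \left(8 - -28\right)} + 24457 \left(- \frac{1}{6136}\right) = \frac{41378}{28 \left(8 + 28\right)} - \frac{24457}{6136} = \frac{41378}{28 \cdot 36} - \frac{24457}{6136} = \frac{41378}{1008} - \frac{24457}{6136} = 41378 \cdot \frac{1}{1008} - \frac{24457}{6136} = \frac{20689}{504} - \frac{24457}{6136} = \frac{1790959}{48321}$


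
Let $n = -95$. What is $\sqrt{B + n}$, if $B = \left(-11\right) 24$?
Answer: $i \sqrt{359} \approx 18.947 i$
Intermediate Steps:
$B = -264$
$\sqrt{B + n} = \sqrt{-264 - 95} = \sqrt{-359} = i \sqrt{359}$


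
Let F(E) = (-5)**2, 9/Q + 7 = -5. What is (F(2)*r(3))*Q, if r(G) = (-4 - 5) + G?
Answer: 225/2 ≈ 112.50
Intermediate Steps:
Q = -3/4 (Q = 9/(-7 - 5) = 9/(-12) = 9*(-1/12) = -3/4 ≈ -0.75000)
F(E) = 25
r(G) = -9 + G
(F(2)*r(3))*Q = (25*(-9 + 3))*(-3/4) = (25*(-6))*(-3/4) = -150*(-3/4) = 225/2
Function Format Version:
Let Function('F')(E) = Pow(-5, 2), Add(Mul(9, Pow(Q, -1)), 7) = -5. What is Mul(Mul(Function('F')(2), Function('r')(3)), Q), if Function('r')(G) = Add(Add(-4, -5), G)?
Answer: Rational(225, 2) ≈ 112.50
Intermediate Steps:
Q = Rational(-3, 4) (Q = Mul(9, Pow(Add(-7, -5), -1)) = Mul(9, Pow(-12, -1)) = Mul(9, Rational(-1, 12)) = Rational(-3, 4) ≈ -0.75000)
Function('F')(E) = 25
Function('r')(G) = Add(-9, G)
Mul(Mul(Function('F')(2), Function('r')(3)), Q) = Mul(Mul(25, Add(-9, 3)), Rational(-3, 4)) = Mul(Mul(25, -6), Rational(-3, 4)) = Mul(-150, Rational(-3, 4)) = Rational(225, 2)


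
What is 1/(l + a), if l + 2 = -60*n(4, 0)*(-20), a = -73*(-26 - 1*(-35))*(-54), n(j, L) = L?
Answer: 1/35476 ≈ 2.8188e-5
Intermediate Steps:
a = 35478 (a = -73*(-26 + 35)*(-54) = -73*9*(-54) = -657*(-54) = 35478)
l = -2 (l = -2 - 60*0*(-20) = -2 + 0*(-20) = -2 + 0 = -2)
1/(l + a) = 1/(-2 + 35478) = 1/35476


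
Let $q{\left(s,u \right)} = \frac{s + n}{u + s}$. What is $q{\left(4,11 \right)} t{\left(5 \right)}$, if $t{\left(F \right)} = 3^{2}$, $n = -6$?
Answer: $- \frac{6}{5} \approx -1.2$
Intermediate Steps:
$t{\left(F \right)} = 9$
$q{\left(s,u \right)} = \frac{-6 + s}{s + u}$ ($q{\left(s,u \right)} = \frac{s - 6}{u + s} = \frac{-6 + s}{s + u}$)
$q{\left(4,11 \right)} t{\left(5 \right)} = \frac{-6 + 4}{4 + 11} \cdot 9 = \frac{1}{15} \left(-2\right) 9 = \left(- \frac{2}{15}\right) 9 = - \frac{6}{5}$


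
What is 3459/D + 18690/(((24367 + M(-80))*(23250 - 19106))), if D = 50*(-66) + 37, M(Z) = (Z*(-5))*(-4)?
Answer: -7768651861/7329820472 ≈ -1.0599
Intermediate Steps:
M(Z) = 20*Z (M(Z) = -5*Z*(-4) = 20*Z)
D = -3263 (D = -3300 + 37 = -3263)
3459/D + 18690/(((24367 + M(-80))*(23250 - 19106))) = 3459/(-3263) + 18690/(((24367 + 20*(-80))*(23250 - 19106))) = 3459*(-1/3263) + 18690/(((24367 - 1600)*4144)) = -3459/3263 + 18690/((22767*4144)) = -3459/3263 + 18690/94346448 = -3459/3263 + 18690*(1/94346448) = -3459/3263 + 445/2246344 = -7768651861/7329820472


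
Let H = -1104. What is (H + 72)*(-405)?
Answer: 417960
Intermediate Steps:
(H + 72)*(-405) = (-1104 + 72)*(-405) = -1032*(-405) = 417960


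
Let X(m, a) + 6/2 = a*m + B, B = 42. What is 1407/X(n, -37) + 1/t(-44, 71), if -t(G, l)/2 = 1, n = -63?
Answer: 37/395 ≈ 0.093671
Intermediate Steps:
X(m, a) = 39 + a*m (X(m, a) = -3 + (a*m + 42) = -3 + (42 + a*m) = 39 + a*m)
t(G, l) = -2 (t(G, l) = -2*1 = -2)
1407/X(n, -37) + 1/t(-44, 71) = 1407/(39 - 37*(-63)) + 1/(-2) = 1407/(39 + 2331) + 1*(-1/2) = 1407/2370 - 1/2 = 1407*(1/2370) - 1/2 = 469/790 - 1/2 = 37/395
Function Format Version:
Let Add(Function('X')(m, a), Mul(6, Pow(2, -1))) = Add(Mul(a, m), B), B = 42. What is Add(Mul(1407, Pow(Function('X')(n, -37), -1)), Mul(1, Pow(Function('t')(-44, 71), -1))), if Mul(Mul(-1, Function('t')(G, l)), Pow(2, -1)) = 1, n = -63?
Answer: Rational(37, 395) ≈ 0.093671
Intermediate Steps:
Function('X')(m, a) = Add(39, Mul(a, m)) (Function('X')(m, a) = Add(-3, Add(Mul(a, m), 42)) = Add(-3, Add(42, Mul(a, m))) = Add(39, Mul(a, m)))
Function('t')(G, l) = -2 (Function('t')(G, l) = Mul(-2, 1) = -2)
Add(Mul(1407, Pow(Function('X')(n, -37), -1)), Mul(1, Pow(Function('t')(-44, 71), -1))) = Add(Mul(1407, Pow(Add(39, Mul(-37, -63)), -1)), Mul(1, Pow(-2, -1))) = Add(Mul(1407, Pow(Add(39, 2331), -1)), Mul(1, Rational(-1, 2))) = Add(Mul(1407, Pow(2370, -1)), Rational(-1, 2)) = Add(Mul(1407, Rational(1, 2370)), Rational(-1, 2)) = Add(Rational(469, 790), Rational(-1, 2)) = Rational(37, 395)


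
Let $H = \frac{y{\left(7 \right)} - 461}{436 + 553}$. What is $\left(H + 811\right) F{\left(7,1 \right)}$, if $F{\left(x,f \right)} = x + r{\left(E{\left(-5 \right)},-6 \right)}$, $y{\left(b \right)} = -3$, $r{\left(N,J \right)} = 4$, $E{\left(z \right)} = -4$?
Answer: $\frac{8817765}{989} \approx 8915.8$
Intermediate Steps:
$F{\left(x,f \right)} = 4 + x$ ($F{\left(x,f \right)} = x + 4 = 4 + x$)
$H = - \frac{464}{989}$ ($H = \frac{-3 - 461}{436 + 553} = - \frac{464}{989} \approx -0.46916$)
$\left(H + 811\right) F{\left(7,1 \right)} = \left(- \frac{464}{989} + 811\right) \left(4 + 7\right) = \frac{801615}{989} \cdot 11 = \frac{8817765}{989}$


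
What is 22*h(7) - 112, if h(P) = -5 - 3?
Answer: -288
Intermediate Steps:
h(P) = -8
22*h(7) - 112 = 22*(-8) - 112 = -176 - 112 = -288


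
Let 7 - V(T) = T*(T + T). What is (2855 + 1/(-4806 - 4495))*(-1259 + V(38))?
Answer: -109935025560/9301 ≈ -1.1820e+7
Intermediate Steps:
V(T) = 7 - 2*T² (V(T) = 7 - T*(T + T) = 7 - T*2*T = 7 - 2*T²)
(2855 + 1/(-4806 - 4495))*(-1259 + V(38)) = (2855 + 1/(-4806 - 4495))*(-1259 + (7 - 2*38²)) = (2855 + 1/(-9301))*(-1259 + (7 - 2*1444)) = (2855 - 1/9301)*(-1259 + (7 - 2888)) = 26554354*(-1259 - 2881)/9301 = (26554354/9301)*(-4140) = -109935025560/9301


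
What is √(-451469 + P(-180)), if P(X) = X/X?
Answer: 2*I*√112867 ≈ 671.91*I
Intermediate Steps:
P(X) = 1
√(-451469 + P(-180)) = √(-451469 + 1) = √(-451468) = 2*I*√112867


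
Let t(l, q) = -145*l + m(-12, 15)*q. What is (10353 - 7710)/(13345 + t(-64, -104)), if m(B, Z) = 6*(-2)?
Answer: 2643/23873 ≈ 0.11071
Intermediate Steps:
m(B, Z) = -12
t(l, q) = -145*l - 12*q
(10353 - 7710)/(13345 + t(-64, -104)) = (10353 - 7710)/(13345 + (-145*(-64) - 12*(-104))) = 2643/(13345 + (9280 + 1248)) = 2643/(13345 + 10528) = 2643/23873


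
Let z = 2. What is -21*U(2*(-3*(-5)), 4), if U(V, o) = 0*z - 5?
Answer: 105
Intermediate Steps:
U(V, o) = -5 (U(V, o) = 0*2 - 5 = 0 - 5 = -5)
-21*U(2*(-3*(-5)), 4) = -21*(-5) = 105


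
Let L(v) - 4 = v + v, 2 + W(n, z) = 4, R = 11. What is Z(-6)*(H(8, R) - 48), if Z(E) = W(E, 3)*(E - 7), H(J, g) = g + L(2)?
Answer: 754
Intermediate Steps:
W(n, z) = 2 (W(n, z) = -2 + 4 = 2)
L(v) = 4 + 2*v (L(v) = 4 + (v + v) = 4 + 2*v)
H(J, g) = 8 + g (H(J, g) = g + (4 + 2*2) = g + (4 + 4) = g + 8 = 8 + g)
Z(E) = -14 + 2*E (Z(E) = 2*(E - 7) = 2*(-7 + E) = -14 + 2*E)
Z(-6)*(H(8, R) - 48) = (-14 + 2*(-6))*((8 + 11) - 48) = (-14 - 12)*(19 - 48) = -26*(-29) = 754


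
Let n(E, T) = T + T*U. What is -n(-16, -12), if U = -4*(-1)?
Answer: 60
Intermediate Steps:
U = 4
n(E, T) = 5*T (n(E, T) = T + T*4 = T + 4*T = 5*T)
-n(-16, -12) = -5*(-12) = -1*(-60) = 60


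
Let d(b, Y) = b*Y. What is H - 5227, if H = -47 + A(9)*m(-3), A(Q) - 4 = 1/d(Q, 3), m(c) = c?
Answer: -47575/9 ≈ -5286.1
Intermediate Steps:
d(b, Y) = Y*b
A(Q) = 4 + 1/(3*Q)
H = -532/9 (H = -47 + (4 + (1/3)/9)*(-3) = -47 + (4 + (1/3)*(1/9))*(-3) = -47 + (4 + 1/27)*(-3) = -47 + (109/27)*(-3) = -47 - 109/9 = -532/9 ≈ -59.111)
H - 5227 = -532/9 - 5227 = -47575/9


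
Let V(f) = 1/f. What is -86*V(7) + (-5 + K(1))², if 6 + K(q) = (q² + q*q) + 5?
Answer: 26/7 ≈ 3.7143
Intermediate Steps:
K(q) = -1 + 2*q² (K(q) = -6 + ((q² + q*q) + 5) = -6 + ((q² + q²) + 5) = -6 + (2*q² + 5) = -6 + (5 + 2*q²) = -1 + 2*q²)
-86*V(7) + (-5 + K(1))² = -86/7 + (-5 + (-1 + 2*1²))² = -86*⅐ + (-5 + (-1 + 2*1))² = -86/7 + (-5 + (-1 + 2))² = -86/7 + (-5 + 1)² = -86/7 + (-4)² = -86/7 + 16 = 26/7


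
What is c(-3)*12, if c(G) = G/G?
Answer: 12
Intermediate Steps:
c(G) = 1
c(-3)*12 = 1*12 = 12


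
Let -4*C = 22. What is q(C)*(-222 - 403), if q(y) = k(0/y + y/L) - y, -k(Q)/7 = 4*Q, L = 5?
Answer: -45375/2 ≈ -22688.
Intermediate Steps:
C = -11/2 (C = -¼*22 = -11/2 ≈ -5.5000)
k(Q) = -28*Q
q(y) = -33*y/5 (q(y) = -28*(0/y + y/5) - y = -28*(0 + y*(⅕)) - y = -28*(0 + y/5) - y = -28*y/5 - y = -33*y/5)
q(C)*(-222 - 403) = (-33/5*(-11/2))*(-222 - 403) = (363/10)*(-625) = -45375/2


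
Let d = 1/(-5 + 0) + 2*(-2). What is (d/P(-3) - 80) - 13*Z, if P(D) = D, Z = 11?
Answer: -1108/5 ≈ -221.60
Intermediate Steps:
d = -21/5 (d = 1/(-5) - 4 = -⅕ - 4 = -21/5 ≈ -4.2000)
(d/P(-3) - 80) - 13*Z = (-21/5/(-3) - 80) - 13*11 = (-⅓*(-21/5) - 80) - 143 = (7/5 - 80) - 143 = -393/5 - 143 = -1108/5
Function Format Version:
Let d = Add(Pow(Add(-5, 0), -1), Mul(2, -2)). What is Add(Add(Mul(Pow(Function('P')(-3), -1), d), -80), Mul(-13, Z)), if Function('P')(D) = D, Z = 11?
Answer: Rational(-1108, 5) ≈ -221.60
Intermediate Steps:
d = Rational(-21, 5) (d = Add(Pow(-5, -1), -4) = Add(Rational(-1, 5), -4) = Rational(-21, 5) ≈ -4.2000)
Add(Add(Mul(Pow(Function('P')(-3), -1), d), -80), Mul(-13, Z)) = Add(Add(Mul(Pow(-3, -1), Rational(-21, 5)), -80), Mul(-13, 11)) = Add(Add(Mul(Rational(-1, 3), Rational(-21, 5)), -80), -143) = Add(Add(Rational(7, 5), -80), -143) = Add(Rational(-393, 5), -143) = Rational(-1108, 5)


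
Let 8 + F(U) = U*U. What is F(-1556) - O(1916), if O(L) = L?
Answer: 2419212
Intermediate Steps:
F(U) = -8 + U² (F(U) = -8 + U*U = -8 + U²)
F(-1556) - O(1916) = (-8 + (-1556)²) - 1*1916 = (-8 + 2421136) - 1916 = 2421128 - 1916 = 2419212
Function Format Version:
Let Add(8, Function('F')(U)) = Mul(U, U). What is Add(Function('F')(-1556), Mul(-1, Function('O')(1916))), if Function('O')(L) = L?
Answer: 2419212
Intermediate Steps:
Function('F')(U) = Add(-8, Pow(U, 2)) (Function('F')(U) = Add(-8, Mul(U, U)) = Add(-8, Pow(U, 2)))
Add(Function('F')(-1556), Mul(-1, Function('O')(1916))) = Add(Add(-8, Pow(-1556, 2)), Mul(-1, 1916)) = Add(Add(-8, 2421136), -1916) = Add(2421128, -1916) = 2419212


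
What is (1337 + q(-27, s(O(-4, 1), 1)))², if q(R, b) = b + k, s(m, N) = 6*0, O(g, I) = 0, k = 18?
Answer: 1836025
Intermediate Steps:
s(m, N) = 0
q(R, b) = 18 + b (q(R, b) = b + 18 = 18 + b)
(1337 + q(-27, s(O(-4, 1), 1)))² = (1337 + (18 + 0))² = (1337 + 18)² = 1355² = 1836025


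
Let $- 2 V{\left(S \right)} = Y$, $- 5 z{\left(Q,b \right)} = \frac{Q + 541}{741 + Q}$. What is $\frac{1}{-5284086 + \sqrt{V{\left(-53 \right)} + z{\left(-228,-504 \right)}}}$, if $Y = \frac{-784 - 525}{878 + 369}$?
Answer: $- \frac{33802879391460}{178617321752099728597} - \frac{3 \sqrt{1831679530770}}{178617321752099728597} \approx -1.8925 \cdot 10^{-7}$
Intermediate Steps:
$z{\left(Q,b \right)} = - \frac{541 + Q}{5 \left(741 + Q\right)}$ ($z{\left(Q,b \right)} = - \frac{\left(Q + 541\right) \frac{1}{741 + Q}}{5} = - \frac{\left(541 + Q\right) \frac{1}{741 + Q}}{5} = - \frac{\frac{1}{741 + Q} \left(541 + Q\right)}{5} = - \frac{541 + Q}{5 \left(741 + Q\right)}$)
$Y = - \frac{1309}{1247} \approx -1.0497$
$V{\left(S \right)} = \frac{1309}{2494}$ ($V{\left(S \right)} = \left(- \frac{1}{2}\right) \left(- \frac{1309}{1247}\right) = \frac{1309}{2494}$)
$\frac{1}{-5284086 + \sqrt{V{\left(-53 \right)} + z{\left(-228,-504 \right)}}} = \frac{1}{-5284086 + \sqrt{\frac{1309}{2494} + \frac{-541 - -228}{5 \left(741 - 228\right)}}} = \frac{1}{-5284086 + \sqrt{\frac{1309}{2494} + \frac{-541 + 228}{5 \cdot 513}}} = \frac{1}{-5284086 + \sqrt{\frac{1309}{2494} + \frac{1}{5} \cdot \frac{1}{513} \left(-313\right)}} = \frac{1}{-5284086 + \sqrt{\frac{1309}{2494} - \frac{313}{2565}}} = \frac{1}{-5284086 + \sqrt{\frac{2576963}{6397110}}} = \frac{1}{-5284086 + \frac{\sqrt{1831679530770}}{2132370}}$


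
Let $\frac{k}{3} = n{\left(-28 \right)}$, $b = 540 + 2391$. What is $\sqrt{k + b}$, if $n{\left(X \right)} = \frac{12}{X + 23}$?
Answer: $\frac{\sqrt{73095}}{5} \approx 54.072$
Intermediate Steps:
$b = 2931$
$n{\left(X \right)} = \frac{12}{23 + X}$
$k = - \frac{36}{5}$ ($k = 3 \frac{12}{23 - 28} = 3 \frac{12}{-5} = 3 \cdot 12 \left(- \frac{1}{5}\right) = 3 \left(- \frac{12}{5}\right) = - \frac{36}{5} \approx -7.2$)
$\sqrt{k + b} = \sqrt{- \frac{36}{5} + 2931} = \sqrt{\frac{14619}{5}} = \frac{\sqrt{73095}}{5}$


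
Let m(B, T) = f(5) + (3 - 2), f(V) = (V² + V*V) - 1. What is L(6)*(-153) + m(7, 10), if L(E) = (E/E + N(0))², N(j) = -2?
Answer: -103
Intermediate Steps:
f(V) = -1 + 2*V² (f(V) = (V² + V²) - 1 = 2*V² - 1 = -1 + 2*V²)
L(E) = 1 (L(E) = (E/E - 2)² = (1 - 2)² = (-1)² = 1)
m(B, T) = 50 (m(B, T) = (-1 + 2*5²) + (3 - 2) = (-1 + 2*25) + 1 = (-1 + 50) + 1 = 49 + 1 = 50)
L(6)*(-153) + m(7, 10) = 1*(-153) + 50 = -153 + 50 = -103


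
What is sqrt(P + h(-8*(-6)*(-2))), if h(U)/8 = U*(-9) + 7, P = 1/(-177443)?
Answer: sqrt(219394574981589)/177443 ≈ 83.475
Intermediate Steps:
P = -1/177443 ≈ -5.6356e-6
h(U) = 56 - 72*U (h(U) = 8*(U*(-9) + 7) = 8*(-9*U + 7) = 8*(7 - 9*U) = 56 - 72*U)
sqrt(P + h(-8*(-6)*(-2))) = sqrt(-1/177443 + (56 - 72*(-8*(-6))*(-2))) = sqrt(-1/177443 + (56 - 3456*(-2))) = sqrt(-1/177443 + (56 - 72*(-96))) = sqrt(-1/177443 + (56 + 6912)) = sqrt(-1/177443 + 6968) = sqrt(1236422823/177443) = sqrt(219394574981589)/177443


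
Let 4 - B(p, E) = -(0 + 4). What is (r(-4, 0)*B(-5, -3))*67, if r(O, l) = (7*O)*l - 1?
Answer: -536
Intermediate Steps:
B(p, E) = 8 (B(p, E) = 4 - (-1)*(0 + 4) = 4 - (-1)*4 = 4 - 1*(-4) = 4 + 4 = 8)
r(O, l) = -1 + 7*O*l (r(O, l) = 7*O*l - 1 = -1 + 7*O*l)
(r(-4, 0)*B(-5, -3))*67 = ((-1 + 7*(-4)*0)*8)*67 = ((-1 + 0)*8)*67 = -1*8*67 = -8*67 = -536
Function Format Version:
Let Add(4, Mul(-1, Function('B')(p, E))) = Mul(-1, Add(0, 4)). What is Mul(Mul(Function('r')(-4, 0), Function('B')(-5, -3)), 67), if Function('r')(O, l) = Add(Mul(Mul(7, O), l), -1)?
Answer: -536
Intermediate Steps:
Function('B')(p, E) = 8 (Function('B')(p, E) = Add(4, Mul(-1, Mul(-1, Add(0, 4)))) = Add(4, Mul(-1, Mul(-1, 4))) = Add(4, Mul(-1, -4)) = Add(4, 4) = 8)
Function('r')(O, l) = Add(-1, Mul(7, O, l)) (Function('r')(O, l) = Add(Mul(7, O, l), -1) = Add(-1, Mul(7, O, l)))
Mul(Mul(Function('r')(-4, 0), Function('B')(-5, -3)), 67) = Mul(Mul(Add(-1, Mul(7, -4, 0)), 8), 67) = Mul(Mul(Add(-1, 0), 8), 67) = Mul(Mul(-1, 8), 67) = Mul(-8, 67) = -536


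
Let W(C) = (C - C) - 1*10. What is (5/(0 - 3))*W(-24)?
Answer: 50/3 ≈ 16.667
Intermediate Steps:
W(C) = -10 (W(C) = 0 - 10 = -10)
(5/(0 - 3))*W(-24) = (5/(0 - 3))*(-10) = (5/(-3))*(-10) = -1/3*5*(-10) = -5/3*(-10) = 50/3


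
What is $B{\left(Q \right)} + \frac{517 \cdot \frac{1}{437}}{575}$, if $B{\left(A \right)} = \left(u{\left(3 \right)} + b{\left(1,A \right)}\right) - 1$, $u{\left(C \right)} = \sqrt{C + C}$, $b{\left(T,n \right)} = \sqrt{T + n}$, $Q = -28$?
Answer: $- \frac{250758}{251275} + \sqrt{6} + 3 i \sqrt{3} \approx 1.4515 + 5.1962 i$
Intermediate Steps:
$u{\left(C \right)} = \sqrt{2} \sqrt{C}$ ($u{\left(C \right)} = \sqrt{2 C} = \sqrt{2} \sqrt{C}$)
$B{\left(A \right)} = -1 + \sqrt{6} + \sqrt{1 + A}$ ($B{\left(A \right)} = \left(\sqrt{2} \sqrt{3} + \sqrt{1 + A}\right) - 1 = \left(\sqrt{6} + \sqrt{1 + A}\right) - 1 = -1 + \sqrt{6} + \sqrt{1 + A}$)
$B{\left(Q \right)} + \frac{517 \cdot \frac{1}{437}}{575} = \left(-1 + \sqrt{6} + \sqrt{1 - 28}\right) + \frac{517 \cdot \frac{1}{437}}{575} = \left(-1 + \sqrt{6} + \sqrt{-27}\right) + 517 \cdot \frac{1}{437} \cdot \frac{1}{575} = \left(-1 + \sqrt{6} + 3 i \sqrt{3}\right) + \frac{517}{437} \cdot \frac{1}{575} = \left(-1 + \sqrt{6} + 3 i \sqrt{3}\right) + \frac{517}{251275} = - \frac{250758}{251275} + \sqrt{6} + 3 i \sqrt{3}$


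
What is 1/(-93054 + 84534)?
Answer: -1/8520 ≈ -0.00011737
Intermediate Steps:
1/(-93054 + 84534) = 1/(-8520) = -1/8520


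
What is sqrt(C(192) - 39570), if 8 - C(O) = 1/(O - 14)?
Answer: I*sqrt(1253482586)/178 ≈ 198.9*I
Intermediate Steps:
C(O) = 8 - 1/(-14 + O) (C(O) = 8 - 1/(O - 14) = 8 - 1/(-14 + O))
sqrt(C(192) - 39570) = sqrt((-113 + 8*192)/(-14 + 192) - 39570) = sqrt((-113 + 1536)/178 - 39570) = sqrt((1/178)*1423 - 39570) = sqrt(1423/178 - 39570) = sqrt(-7042037/178) = I*sqrt(1253482586)/178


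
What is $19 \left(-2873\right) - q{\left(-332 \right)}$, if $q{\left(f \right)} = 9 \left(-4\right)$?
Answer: $-54551$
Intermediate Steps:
$q{\left(f \right)} = -36$
$19 \left(-2873\right) - q{\left(-332 \right)} = 19 \left(-2873\right) - -36 = -54587 + 36 = -54551$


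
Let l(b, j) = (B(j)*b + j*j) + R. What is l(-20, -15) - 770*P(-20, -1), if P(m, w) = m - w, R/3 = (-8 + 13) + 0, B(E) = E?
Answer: 15170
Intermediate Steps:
R = 15 (R = 3*((-8 + 13) + 0) = 3*(5 + 0) = 3*5 = 15)
l(b, j) = 15 + j² + b*j (l(b, j) = (j*b + j*j) + 15 = (b*j + j²) + 15 = (j² + b*j) + 15 = 15 + j² + b*j)
l(-20, -15) - 770*P(-20, -1) = (15 + (-15)² - 20*(-15)) - 770*(-20 - 1*(-1)) = (15 + 225 + 300) - 770*(-20 + 1) = 540 - 770*(-19) = 540 + 14630 = 15170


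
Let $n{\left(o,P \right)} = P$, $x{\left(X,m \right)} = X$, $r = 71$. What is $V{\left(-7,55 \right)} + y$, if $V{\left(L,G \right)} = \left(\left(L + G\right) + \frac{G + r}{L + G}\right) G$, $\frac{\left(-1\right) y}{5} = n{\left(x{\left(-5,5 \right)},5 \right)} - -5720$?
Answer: $- \frac{206725}{8} \approx -25841.0$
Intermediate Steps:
$y = -28625$ ($y = - 5 \left(5 - -5720\right) = - 5 \left(5 + 5720\right) = \left(-5\right) 5725 = -28625$)
$V{\left(L,G \right)} = G \left(G + L + \frac{71 + G}{G + L}\right)$ ($V{\left(L,G \right)} = \left(\left(L + G\right) + \frac{G + 71}{L + G}\right) G = \left(\left(G + L\right) + \frac{71 + G}{G + L}\right) G = \left(G + L + \frac{71 + G}{G + L}\right) G = G \left(G + L + \frac{71 + G}{G + L}\right)$)
$V{\left(-7,55 \right)} + y = \frac{55 \left(71 + 55 + \left(55 - 7\right)^{2}\right)}{55 - 7} - 28625 = \frac{55 \left(71 + 55 + 48^{2}\right)}{48} - 28625 = 55 \cdot \frac{1}{48} \left(71 + 55 + 2304\right) - 28625 = 55 \cdot \frac{1}{48} \cdot 2430 - 28625 = \frac{22275}{8} - 28625 = - \frac{206725}{8}$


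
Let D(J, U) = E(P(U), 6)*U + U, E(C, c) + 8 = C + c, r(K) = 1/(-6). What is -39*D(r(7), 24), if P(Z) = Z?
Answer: -21528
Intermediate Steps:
r(K) = -1/6
E(C, c) = -8 + C + c (E(C, c) = -8 + (C + c) = -8 + C + c)
D(J, U) = U + U*(-2 + U) (D(J, U) = (-8 + U + 6)*U + U = (-2 + U)*U + U = U*(-2 + U) + U = U + U*(-2 + U))
-39*D(r(7), 24) = -936*(-1 + 24) = -936*23 = -39*552 = -21528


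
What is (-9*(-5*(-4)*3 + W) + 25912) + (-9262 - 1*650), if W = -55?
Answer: 15955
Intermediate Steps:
(-9*(-5*(-4)*3 + W) + 25912) + (-9262 - 1*650) = (-9*(-5*(-4)*3 - 55) + 25912) + (-9262 - 1*650) = (-9*(20*3 - 55) + 25912) + (-9262 - 650) = (-9*(60 - 55) + 25912) - 9912 = (-9*5 + 25912) - 9912 = (-45 + 25912) - 9912 = 25867 - 9912 = 15955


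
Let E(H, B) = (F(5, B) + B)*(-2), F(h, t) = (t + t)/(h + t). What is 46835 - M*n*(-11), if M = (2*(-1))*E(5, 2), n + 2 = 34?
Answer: 353189/7 ≈ 50456.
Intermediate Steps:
F(h, t) = 2*t/(h + t) (F(h, t) = (2*t)/(h + t) = 2*t/(h + t))
n = 32 (n = -2 + 34 = 32)
E(H, B) = -2*B - 4*B/(5 + B) (E(H, B) = (2*B/(5 + B) + B)*(-2) = (B + 2*B/(5 + B))*(-2) = -2*B - 4*B/(5 + B))
M = 72/7 (M = (2*(-1))*(2*2*(-7 - 1*2)/(5 + 2)) = -4*2*(-7 - 2)/7 = -4*2*(-9)/7 = -2*(-36/7) = 72/7 ≈ 10.286)
46835 - M*n*(-11) = 46835 - (72/7)*32*(-11) = 46835 - 2304*(-11)/7 = 46835 - 1*(-25344/7) = 46835 + 25344/7 = 353189/7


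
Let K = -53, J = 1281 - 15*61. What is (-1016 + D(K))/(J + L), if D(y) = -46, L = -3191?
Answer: 1062/2825 ≈ 0.37593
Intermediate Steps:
J = 366 (J = 1281 - 915 = 366)
(-1016 + D(K))/(J + L) = (-1016 - 46)/(366 - 3191) = -1062/(-2825) = -1062*(-1/2825) = 1062/2825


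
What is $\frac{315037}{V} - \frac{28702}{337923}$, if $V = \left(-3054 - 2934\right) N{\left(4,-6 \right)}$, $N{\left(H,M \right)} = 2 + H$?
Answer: $- \frac{11943272623}{1348988616} \approx -8.8535$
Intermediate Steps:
$V = -35928$ ($V = \left(-3054 - 2934\right) \left(2 + 4\right) = \left(-5988\right) 6 = -35928$)
$\frac{315037}{V} - \frac{28702}{337923} = \frac{315037}{-35928} - \frac{28702}{337923} = 315037 \left(- \frac{1}{35928}\right) - \frac{28702}{337923} = - \frac{315037}{35928} - \frac{28702}{337923} = - \frac{11943272623}{1348988616}$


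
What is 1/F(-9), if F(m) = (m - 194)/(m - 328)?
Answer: 337/203 ≈ 1.6601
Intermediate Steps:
F(m) = (-194 + m)/(-328 + m)
1/F(-9) = 1/((-194 - 9)/(-328 - 9)) = 1/(-203/(-337)) = 1/(-1/337*(-203)) = 1/(203/337) = 337/203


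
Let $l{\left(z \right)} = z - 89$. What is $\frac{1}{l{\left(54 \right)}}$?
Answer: $- \frac{1}{35} \approx -0.028571$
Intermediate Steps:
$l{\left(z \right)} = -89 + z$
$\frac{1}{l{\left(54 \right)}} = \frac{1}{-89 + 54} = \frac{1}{-35} = - \frac{1}{35}$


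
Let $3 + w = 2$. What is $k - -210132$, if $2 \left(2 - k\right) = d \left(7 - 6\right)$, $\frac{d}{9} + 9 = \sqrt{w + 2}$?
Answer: $210170$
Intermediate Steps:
$w = -1$ ($w = -3 + 2 = -1$)
$d = -72$ ($d = -81 + 9 \sqrt{-1 + 2} = -81 + 9 \sqrt{1} = -81 + 9 \cdot 1 = -81 + 9 = -72$)
$k = 38$ ($k = 2 - \frac{\left(-72\right) \left(7 - 6\right)}{2} = 2 - \frac{\left(-72\right) 1}{2} = 2 - -36 = 2 + 36 = 38$)
$k - -210132 = 38 - -210132 = 38 + 210132 = 210170$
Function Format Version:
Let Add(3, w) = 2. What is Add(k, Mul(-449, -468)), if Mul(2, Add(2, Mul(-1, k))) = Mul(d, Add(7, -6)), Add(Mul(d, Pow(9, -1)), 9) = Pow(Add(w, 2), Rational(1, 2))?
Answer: 210170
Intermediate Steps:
w = -1 (w = Add(-3, 2) = -1)
d = -72 (d = Add(-81, Mul(9, Pow(Add(-1, 2), Rational(1, 2)))) = Add(-81, Mul(9, Pow(1, Rational(1, 2)))) = Add(-81, Mul(9, 1)) = Add(-81, 9) = -72)
k = 38 (k = Add(2, Mul(Rational(-1, 2), Mul(-72, Add(7, -6)))) = Add(2, Mul(Rational(-1, 2), Mul(-72, 1))) = Add(2, Mul(Rational(-1, 2), -72)) = Add(2, 36) = 38)
Add(k, Mul(-449, -468)) = Add(38, Mul(-449, -468)) = Add(38, 210132) = 210170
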